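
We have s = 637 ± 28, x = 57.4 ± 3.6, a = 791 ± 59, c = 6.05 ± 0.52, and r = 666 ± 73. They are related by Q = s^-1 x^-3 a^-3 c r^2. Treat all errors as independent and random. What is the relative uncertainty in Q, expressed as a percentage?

For a monomial Q ∝ s^-1, x^-3, a^-3, c, r^2, fractional errors add in quadrature:
  (-1·δs/s)² = (-1×0.0440)² = 0.00193;  (-3·δx/x)² = (-3×0.0627)² = 0.0354;  (-3·δa/a)² = (-3×0.0746)² = 0.0501;  (1·δc/c)² = (1×0.0860)² = 0.00739;  (2·δr/r)² = (2×0.110)² = 0.0481
δQ/Q = √(0.143) = 0.378

37.8%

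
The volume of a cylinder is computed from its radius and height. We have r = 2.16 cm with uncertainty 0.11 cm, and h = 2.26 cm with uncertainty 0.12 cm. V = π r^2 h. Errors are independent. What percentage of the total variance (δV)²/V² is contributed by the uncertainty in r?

78.6%

(δV/V)² = (2·δr/r)² + (1·δh/h)²
  r term: (2×0.0509)² = 0.0104
  h term: (1×0.0531)² = 0.00282
Total = 0.0132. Share from r = 0.0104/0.0132 = 0.786.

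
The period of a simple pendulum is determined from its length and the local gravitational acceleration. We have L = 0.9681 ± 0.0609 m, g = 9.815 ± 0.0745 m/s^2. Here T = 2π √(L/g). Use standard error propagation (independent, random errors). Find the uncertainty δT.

0.0625 s

T is a product of powers, so relative uncertainties combine in quadrature:
  (½·δL/L)² = (0.5×0.0629)² = 0.000989;  (−½·δg/g)² = (-0.5×0.00759)² = 1.44e-05
δT/T = √(0.00100) = 0.0317
T = 1.973 s, so δT = 0.0317 × 1.973 = 0.0625 s.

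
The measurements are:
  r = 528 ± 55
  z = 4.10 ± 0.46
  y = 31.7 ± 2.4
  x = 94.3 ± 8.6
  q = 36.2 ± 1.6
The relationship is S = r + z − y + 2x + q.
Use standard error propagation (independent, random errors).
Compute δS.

57.7

Sums and differences: (δS)² = Σ (cᵢ δxᵢ)².
  (δr)² = 3020;  (δz)² = 0.212;  (δy)² = 5.76;  (2·δx)² = 296;  (δq)² = 2.56
δS = √(3330) = 57.7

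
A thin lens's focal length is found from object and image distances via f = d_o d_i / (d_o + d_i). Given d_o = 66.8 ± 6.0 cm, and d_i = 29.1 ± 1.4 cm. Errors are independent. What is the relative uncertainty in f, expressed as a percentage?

4.32%

∂f/∂d_o = (d_i/(d_o+d_i))² = 0.0921;  ∂f/∂d_i = (d_o/(d_o+d_i))² = 0.485
δf = √((∂f/∂d_o · δd_o)² + (∂f/∂d_i · δd_i)²) = √(0.305 + 0.461) = 0.876 cm
f = 20.3 cm, so δf/f = 0.876/20.3 = 0.0432.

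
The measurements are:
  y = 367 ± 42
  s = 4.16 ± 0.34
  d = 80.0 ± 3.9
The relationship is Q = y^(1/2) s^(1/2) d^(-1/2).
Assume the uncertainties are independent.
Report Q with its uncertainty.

Q is a product of powers, so relative uncertainties combine in quadrature:
  (½·δy/y)² = (0.5×0.114)² = 0.00327;  (½·δs/s)² = (0.5×0.0817)² = 0.00167;  (−½·δd/d)² = (-0.5×0.0488)² = 0.000594
δQ/Q = √(0.00554) = 0.0744
Q = 4.37, so δQ = 0.0744 × 4.37 = 0.325.

4.37 ± 0.325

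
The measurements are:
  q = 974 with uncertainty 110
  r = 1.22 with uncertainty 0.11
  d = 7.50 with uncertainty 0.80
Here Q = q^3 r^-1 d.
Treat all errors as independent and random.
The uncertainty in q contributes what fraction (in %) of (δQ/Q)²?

(δQ/Q)² = (3·δq/q)² + (-1·δr/r)² + (1·δd/d)²
  q term: (3×0.113)² = 0.115
  r term: (-1×0.0902)² = 0.00813
  d term: (1×0.107)² = 0.0114
Total = 0.134. Share from q = 0.115/0.134 = 0.855.

85.5%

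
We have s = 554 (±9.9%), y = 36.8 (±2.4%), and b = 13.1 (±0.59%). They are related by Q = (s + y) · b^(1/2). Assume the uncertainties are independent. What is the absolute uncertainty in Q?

Let u = s + y = 591. δu = √(δs² + δy²) = √(3010 + 0.780) = 54.9, so δu/u = 0.0928.
Q is then a monomial in u, b:
δQ/Q = √((δu/u)² + (½·δb/b)²) = √(0.00862 + 8.7e-06) = 0.0929
Q = 2140, so δQ = 0.0929 × 2140 = 199.

199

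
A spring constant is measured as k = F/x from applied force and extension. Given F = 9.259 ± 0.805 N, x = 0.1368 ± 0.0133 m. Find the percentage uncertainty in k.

Since k is a product/quotient, work with relative uncertainties:
  (1·δF/F)² = (1×0.0869)² = 0.00756;  (-1·δx/x)² = (-1×0.0972)² = 0.00945
δk/k = √(0.0170) = 0.130

13.0%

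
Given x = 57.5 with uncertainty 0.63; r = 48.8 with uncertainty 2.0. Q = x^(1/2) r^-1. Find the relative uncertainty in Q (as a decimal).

0.0413

For a monomial Q ∝ x^(1/2), r^-1, fractional errors add in quadrature:
  (½·δx/x)² = (0.5×0.0110)² = 3e-05;  (-1·δr/r)² = (-1×0.0410)² = 0.00168
δQ/Q = √(0.00171) = 0.0413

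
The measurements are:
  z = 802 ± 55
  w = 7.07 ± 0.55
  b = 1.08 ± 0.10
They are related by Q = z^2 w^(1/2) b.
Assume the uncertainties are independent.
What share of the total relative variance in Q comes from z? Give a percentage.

65.1%

(δQ/Q)² = (2·δz/z)² + (½·δw/w)² + (1·δb/b)²
  z term: (2×0.0686)² = 0.0188
  w term: (0.5×0.0778)² = 0.00151
  b term: (1×0.0926)² = 0.00857
Total = 0.0289. Share from z = 0.0188/0.0289 = 0.651.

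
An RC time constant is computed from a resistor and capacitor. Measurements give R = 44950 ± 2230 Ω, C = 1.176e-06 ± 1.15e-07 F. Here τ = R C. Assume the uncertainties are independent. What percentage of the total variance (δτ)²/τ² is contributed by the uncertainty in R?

(δτ/τ)² = (1·δR/R)² + (1·δC/C)²
  R term: (1×0.0496)² = 0.00246
  C term: (1×0.0978)² = 0.00956
Total = 0.0120. Share from R = 0.00246/0.0120 = 0.205.

20.5%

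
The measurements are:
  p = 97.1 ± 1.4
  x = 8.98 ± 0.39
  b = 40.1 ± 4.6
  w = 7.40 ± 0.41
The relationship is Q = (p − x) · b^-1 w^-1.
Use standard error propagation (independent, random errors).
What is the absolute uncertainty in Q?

0.0381

Let u = p − x = 88.1. δu = √(δp² + δx²) = √(1.96 + 0.152) = 1.45, so δu/u = 0.0165.
Q is then a monomial in u, b, w:
δQ/Q = √((δu/u)² + (-1·δb/b)² + (-1·δw/w)²) = √(0.000272 + 0.0132 + 0.00307) = 0.128
Q = 0.297, so δQ = 0.128 × 0.297 = 0.0381.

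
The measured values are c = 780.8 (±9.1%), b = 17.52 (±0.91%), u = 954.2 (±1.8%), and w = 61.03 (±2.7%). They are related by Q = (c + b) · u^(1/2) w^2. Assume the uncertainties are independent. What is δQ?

Let h = c + b = 798.3. δh = √(δc² + δb²) = √(5050 + 0.0254) = 71.1, so δh/h = 0.0890.
Q is then a monomial in h, u, w:
δQ/Q = √((δh/h)² + (½·δu/u)² + (2·δw/w)²) = √(0.00792 + 8.1e-05 + 0.00292) = 0.104
Q = 9.185e+07, so δQ = 0.104 × 9.185e+07 = 9.6e+06.

9.6e+06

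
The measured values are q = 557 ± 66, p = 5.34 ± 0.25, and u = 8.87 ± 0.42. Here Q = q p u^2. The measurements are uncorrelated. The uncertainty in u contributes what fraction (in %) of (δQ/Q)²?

35.6%

(δQ/Q)² = (1·δq/q)² + (1·δp/p)² + (2·δu/u)²
  q term: (1×0.118)² = 0.0140
  p term: (1×0.0468)² = 0.00219
  u term: (2×0.0474)² = 0.00897
Total = 0.0252. Share from u = 0.00897/0.0252 = 0.356.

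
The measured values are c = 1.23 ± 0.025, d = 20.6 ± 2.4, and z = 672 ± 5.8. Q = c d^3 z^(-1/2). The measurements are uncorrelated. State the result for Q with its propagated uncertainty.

415 ± 145

Since Q is a product/quotient, work with relative uncertainties:
  (1·δc/c)² = (1×0.0203)² = 0.000413;  (3·δd/d)² = (3×0.117)² = 0.122;  (−½·δz/z)² = (-0.5×0.00863)² = 1.86e-05
δQ/Q = √(0.123) = 0.350
Q = 415, so δQ = 0.350 × 415 = 145.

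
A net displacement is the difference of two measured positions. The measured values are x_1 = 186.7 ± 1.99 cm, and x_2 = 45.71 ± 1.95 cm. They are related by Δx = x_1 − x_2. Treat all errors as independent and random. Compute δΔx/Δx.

Absolute uncertainties add in quadrature for a linear combination:
  (δx_1)² = 3.96;  (δx_2)² = 3.80
δΔx = √(7.76) = 2.79 cm
Δx = 141.0 cm, so δΔx/Δx = 2.79/141.0 = 0.0198.

0.0198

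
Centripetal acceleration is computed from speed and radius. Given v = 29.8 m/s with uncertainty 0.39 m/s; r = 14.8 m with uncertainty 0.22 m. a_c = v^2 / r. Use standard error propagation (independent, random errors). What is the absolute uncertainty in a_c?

1.81 m/s^2

Since a_c is a product/quotient, work with relative uncertainties:
  (2·δv/v)² = (2×0.0131)² = 0.000685;  (-1·δr/r)² = (-1×0.0149)² = 0.000221
δa_c/a_c = √(0.000906) = 0.0301
a_c = 60.0 m/s^2, so δa_c = 0.0301 × 60.0 = 1.81 m/s^2.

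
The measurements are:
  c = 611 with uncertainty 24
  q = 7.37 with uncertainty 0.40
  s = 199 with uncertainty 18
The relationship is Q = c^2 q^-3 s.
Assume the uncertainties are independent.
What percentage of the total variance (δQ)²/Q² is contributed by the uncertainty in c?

(δQ/Q)² = (2·δc/c)² + (-3·δq/q)² + (1·δs/s)²
  c term: (2×0.0393)² = 0.00617
  q term: (-3×0.0543)² = 0.0265
  s term: (1×0.0905)² = 0.00818
Total = 0.0409. Share from c = 0.00617/0.0409 = 0.151.

15.1%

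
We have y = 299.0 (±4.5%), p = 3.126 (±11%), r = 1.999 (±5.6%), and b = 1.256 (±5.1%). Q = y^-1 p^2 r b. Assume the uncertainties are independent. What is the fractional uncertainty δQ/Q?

0.237

Relative error in a monomial: (δQ/Q)² = Σ (nᵢ · δxᵢ/xᵢ)².
  (-1·δy/y)² = (-1×0.0450)² = 0.00202;  (2·δp/p)² = (2×0.110)² = 0.0484;  (1·δr/r)² = (1×0.0560)² = 0.00314;  (1·δb/b)² = (1×0.0510)² = 0.00260
δQ/Q = √(0.0562) = 0.237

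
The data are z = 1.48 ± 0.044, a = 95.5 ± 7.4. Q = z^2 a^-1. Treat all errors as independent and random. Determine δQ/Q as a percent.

9.77%

Since Q is a product/quotient, work with relative uncertainties:
  (2·δz/z)² = (2×0.0297)² = 0.00354;  (-1·δa/a)² = (-1×0.0775)² = 0.00600
δQ/Q = √(0.00954) = 0.0977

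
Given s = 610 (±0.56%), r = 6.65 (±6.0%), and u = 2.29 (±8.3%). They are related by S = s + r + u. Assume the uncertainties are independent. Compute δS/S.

For a sum/difference, combine absolute errors in quadrature:
  (δs)² = 11.7;  (δr)² = 0.159;  (δu)² = 0.0361
δS = √(11.9) = 3.44
S = 619, so δS/S = 3.44/619 = 0.00557.

0.00557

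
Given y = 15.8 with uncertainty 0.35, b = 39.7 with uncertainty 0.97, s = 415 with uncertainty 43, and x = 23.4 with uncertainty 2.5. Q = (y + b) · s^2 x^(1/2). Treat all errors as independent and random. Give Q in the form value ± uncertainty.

Let u = y + b = 55.5. δu = √(δy² + δb²) = √(0.122 + 0.941) = 1.03, so δu/u = 0.0186.
Q is then a monomial in u, s, x:
δQ/Q = √((δu/u)² + (2·δs/s)² + (½·δx/x)²) = √(0.000345 + 0.0429 + 0.00285) = 0.215
Q = 4.62e+07, so δQ = 0.215 × 4.62e+07 = 9.93e+06.

(4.62 ± 0.993) × 10^7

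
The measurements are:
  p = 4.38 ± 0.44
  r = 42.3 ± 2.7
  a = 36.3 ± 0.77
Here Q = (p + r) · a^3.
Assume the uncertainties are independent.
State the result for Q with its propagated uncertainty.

Let u = p + r = 46.7. δu = √(δp² + δr²) = √(0.194 + 7.29) = 2.74, so δu/u = 0.0586.
Q is then a monomial in u, a:
δQ/Q = √((δu/u)² + (3·δa/a)²) = √(0.00343 + 0.00405) = 0.0865
Q = 2.23e+06, so δQ = 0.0865 × 2.23e+06 = 1.93e+05.

(2.23 ± 0.193) × 10^6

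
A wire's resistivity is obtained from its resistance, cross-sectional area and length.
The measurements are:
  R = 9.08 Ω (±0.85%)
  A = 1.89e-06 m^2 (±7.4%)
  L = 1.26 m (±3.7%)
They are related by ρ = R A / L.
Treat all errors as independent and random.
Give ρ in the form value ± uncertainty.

(1.36 ± 0.113) × 10^-5 Ω·m

Since ρ is a product/quotient, work with relative uncertainties:
  (1·δR/R)² = (1×0.00850)² = 7.23e-05;  (1·δA/A)² = (1×0.0740)² = 0.00548;  (-1·δL/L)² = (-1×0.0370)² = 0.00137
δρ/ρ = √(0.00692) = 0.0832
ρ = 1.36e-05 Ω·m, so δρ = 0.0832 × 1.36e-05 = 1.13e-06 Ω·m.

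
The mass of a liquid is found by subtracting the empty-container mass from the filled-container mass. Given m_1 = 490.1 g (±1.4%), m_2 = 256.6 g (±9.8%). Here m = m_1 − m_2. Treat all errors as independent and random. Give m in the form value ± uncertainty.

Each term contributes (cᵢ δxᵢ)² to (δm)²:
  (δm_1)² = 47.1;  (δm_2)² = 632
δm = √(679) = 26.1 g
m = 233.5 g.

233.5 ± 26.1 g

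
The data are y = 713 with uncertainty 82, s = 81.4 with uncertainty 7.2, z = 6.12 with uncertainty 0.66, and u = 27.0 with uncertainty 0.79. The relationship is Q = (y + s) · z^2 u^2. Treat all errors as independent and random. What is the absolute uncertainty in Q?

Let w = y + s = 794. δw = √(δy² + δs²) = √(6720 + 51.8) = 82.3, so δw/w = 0.104.
Q is then a monomial in w, z, u:
δQ/Q = √((δw/w)² + (2·δz/z)² + (2·δu/u)²) = √(0.0107 + 0.0465 + 0.00342) = 0.246
Q = 2.17e+07, so δQ = 0.246 × 2.17e+07 = 5.34e+06.

5.34e+06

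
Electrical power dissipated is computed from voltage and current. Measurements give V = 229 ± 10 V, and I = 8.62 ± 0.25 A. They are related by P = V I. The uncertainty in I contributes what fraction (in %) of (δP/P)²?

(δP/P)² = (1·δV/V)² + (1·δI/I)²
  V term: (1×0.0437)² = 0.00191
  I term: (1×0.0290)² = 0.000841
Total = 0.00275. Share from I = 0.000841/0.00275 = 0.306.

30.6%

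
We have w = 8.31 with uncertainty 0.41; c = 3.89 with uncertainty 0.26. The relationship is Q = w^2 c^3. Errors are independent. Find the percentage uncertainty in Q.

Q is a product of powers, so relative uncertainties combine in quadrature:
  (2·δw/w)² = (2×0.0493)² = 0.00974;  (3·δc/c)² = (3×0.0668)² = 0.0402
δQ/Q = √(0.0499) = 0.223

22.3%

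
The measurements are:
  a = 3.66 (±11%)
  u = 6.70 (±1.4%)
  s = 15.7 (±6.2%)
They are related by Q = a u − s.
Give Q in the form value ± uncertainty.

8.82 ± 2.89

Let p = a·u = 24.5. δp/p = √((1·δa/a)² + (1·δu/u)²) = √(0.0121 + 0.000196) = 0.111, so δp = 2.72.
Q = p − s: δQ = √(δp² + δs²) = √(7.39 + 0.948) = 2.89
Q = 8.82.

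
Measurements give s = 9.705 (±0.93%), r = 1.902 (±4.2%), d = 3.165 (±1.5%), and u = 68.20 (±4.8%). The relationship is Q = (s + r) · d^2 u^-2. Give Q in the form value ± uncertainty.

Let w = s + r = 11.61. δw = √(δs² + δr²) = √(0.00815 + 0.00638) = 0.121, so δw/w = 0.0104.
Q is then a monomial in w, d, u:
δQ/Q = √((δw/w)² + (2·δd/d)² + (-2·δu/u)²) = √(0.000108 + 0.000900 + 0.00922) = 0.101
Q = 0.02500, so δQ = 0.101 × 0.02500 = 0.00253.

0.02500 ± 0.00253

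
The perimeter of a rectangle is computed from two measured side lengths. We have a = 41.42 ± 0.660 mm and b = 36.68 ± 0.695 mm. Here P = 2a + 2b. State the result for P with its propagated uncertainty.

Each term contributes (cᵢ δxᵢ)² to (δP)²:
  (2·δa)² = 1.74;  (2·δb)² = 1.93
δP = √(3.67) = 1.92 mm
P = 156.2 mm.

156.2 ± 1.92 mm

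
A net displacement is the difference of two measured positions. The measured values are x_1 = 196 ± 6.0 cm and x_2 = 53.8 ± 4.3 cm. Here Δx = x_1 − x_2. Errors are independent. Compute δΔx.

Δx is a linear combination, so absolute uncertainties add in quadrature:
  (δx_1)² = 36.0;  (δx_2)² = 18.5
δΔx = √(54.5) = 7.38 cm

7.38 cm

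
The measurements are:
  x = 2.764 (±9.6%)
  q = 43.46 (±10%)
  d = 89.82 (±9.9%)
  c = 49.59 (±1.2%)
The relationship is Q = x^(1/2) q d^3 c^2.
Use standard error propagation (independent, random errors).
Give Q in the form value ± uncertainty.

(1.288 ± 0.409) × 10^11

Each factor contributes (exponent × relative error)² to (δQ/Q)²:
  (½·δx/x)² = (0.5×0.0960)² = 0.00230;  (1·δq/q)² = (1×0.100)² = 0.0100;  (3·δd/d)² = (3×0.0990)² = 0.0882;  (2·δc/c)² = (2×0.0120)² = 0.000576
δQ/Q = √(0.101) = 0.318
Q = 1.288e+11, so δQ = 0.318 × 1.288e+11 = 4.09e+10.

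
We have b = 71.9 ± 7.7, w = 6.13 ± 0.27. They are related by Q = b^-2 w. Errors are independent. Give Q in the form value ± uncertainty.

Since Q is a product/quotient, work with relative uncertainties:
  (-2·δb/b)² = (-2×0.107)² = 0.0459;  (1·δw/w)² = (1×0.0440)² = 0.00194
δQ/Q = √(0.0478) = 0.219
Q = 0.00119, so δQ = 0.219 × 0.00119 = 0.000259.

0.00119 ± 0.000259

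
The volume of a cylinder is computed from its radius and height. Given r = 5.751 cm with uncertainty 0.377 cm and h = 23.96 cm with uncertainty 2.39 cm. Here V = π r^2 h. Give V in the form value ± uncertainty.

2490 ± 410 cm^3

Relative error in a monomial: (δV/V)² = Σ (nᵢ · δxᵢ/xᵢ)².
  (2·δr/r)² = (2×0.0656)² = 0.0172;  (1·δh/h)² = (1×0.0997)² = 0.00995
δV/V = √(0.0271) = 0.165
V = 2490 cm^3, so δV = 0.165 × 2490 = 410 cm^3.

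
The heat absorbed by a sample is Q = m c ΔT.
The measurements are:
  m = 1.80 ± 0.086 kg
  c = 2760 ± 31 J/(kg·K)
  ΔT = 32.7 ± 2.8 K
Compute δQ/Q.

For a monomial Q ∝ m, c, ΔT, fractional errors add in quadrature:
  (1·δm/m)² = (1×0.0478)² = 0.00228;  (1·δc/c)² = (1×0.0112)² = 0.000126;  (1·δΔT/ΔT)² = (1×0.0856)² = 0.00733
δQ/Q = √(0.00974) = 0.0987

0.0987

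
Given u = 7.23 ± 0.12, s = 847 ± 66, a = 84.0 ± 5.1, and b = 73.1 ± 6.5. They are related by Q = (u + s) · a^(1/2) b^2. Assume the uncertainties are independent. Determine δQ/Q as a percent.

Let w = u + s = 854. δw = √(δu² + δs²) = √(0.0144 + 4360) = 66.0, so δw/w = 0.0773.
Q is then a monomial in w, a, b:
δQ/Q = √((δw/w)² + (½·δa/a)² + (2·δb/b)²) = √(0.00597 + 0.000922 + 0.0316) = 0.196

19.6%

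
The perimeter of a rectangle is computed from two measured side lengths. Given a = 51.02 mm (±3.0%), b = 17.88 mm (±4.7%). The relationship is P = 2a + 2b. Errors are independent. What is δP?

Absolute uncertainties add in quadrature for a linear combination:
  (2·δa)² = 9.37;  (2·δb)² = 2.82
δP = √(12.2) = 3.49 mm

3.49 mm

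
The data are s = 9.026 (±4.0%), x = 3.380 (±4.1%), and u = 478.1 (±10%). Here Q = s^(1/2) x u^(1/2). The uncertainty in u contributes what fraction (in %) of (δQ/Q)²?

54.6%

(δQ/Q)² = (½·δs/s)² + (1·δx/x)² + (½·δu/u)²
  s term: (0.5×0.0400)² = 0.000400
  x term: (1×0.0410)² = 0.00168
  u term: (0.5×0.100)² = 0.00250
Total = 0.00458. Share from u = 0.00250/0.00458 = 0.546.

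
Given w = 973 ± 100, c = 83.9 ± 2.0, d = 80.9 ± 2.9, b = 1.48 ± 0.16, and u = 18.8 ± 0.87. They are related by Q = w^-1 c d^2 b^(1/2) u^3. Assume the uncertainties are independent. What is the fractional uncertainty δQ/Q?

0.196

Since Q is a product/quotient, work with relative uncertainties:
  (-1·δw/w)² = (-1×0.103)² = 0.0106;  (1·δc/c)² = (1×0.0238)² = 0.000568;  (2·δd/d)² = (2×0.0358)² = 0.00514;  (½·δb/b)² = (0.5×0.108)² = 0.00292;  (3·δu/u)² = (3×0.0463)² = 0.0193
δQ/Q = √(0.0385) = 0.196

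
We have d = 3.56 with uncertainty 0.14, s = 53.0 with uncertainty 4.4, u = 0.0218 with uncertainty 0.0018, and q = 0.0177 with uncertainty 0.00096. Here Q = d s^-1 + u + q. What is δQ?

Let p = d·s^-1 = 0.0672. δp/p = √((1·δd/d)² + (-1·δs/s)²) = √(0.00155 + 0.00689) = 0.0919, so δp = 0.00617.
Q = p + u + q: δQ = √(δp² + δu² + δq²) = √(3.81e-05 + 3.24e-06 + 9.22e-07) = 0.00650

0.00650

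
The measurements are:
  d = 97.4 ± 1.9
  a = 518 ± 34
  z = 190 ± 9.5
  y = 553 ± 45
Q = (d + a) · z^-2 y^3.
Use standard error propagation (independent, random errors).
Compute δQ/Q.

0.270

Let u = d + a = 615. δu = √(δd² + δa²) = √(3.61 + 1160) = 34.1, so δu/u = 0.0553.
Q is then a monomial in u, z, y:
δQ/Q = √((δu/u)² + (-2·δz/z)² + (3·δy/y)²) = √(0.00306 + 0.0100 + 0.0596) = 0.270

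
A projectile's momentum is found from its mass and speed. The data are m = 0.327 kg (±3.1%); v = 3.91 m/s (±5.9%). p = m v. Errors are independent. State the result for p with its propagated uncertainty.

p is a product of powers, so relative uncertainties combine in quadrature:
  (1·δm/m)² = (1×0.0310)² = 0.000961;  (1·δv/v)² = (1×0.0590)² = 0.00348
δp/p = √(0.00444) = 0.0666
p = 1.28 kg·m/s, so δp = 0.0666 × 1.28 = 0.0852 kg·m/s.

1.28 ± 0.0852 kg·m/s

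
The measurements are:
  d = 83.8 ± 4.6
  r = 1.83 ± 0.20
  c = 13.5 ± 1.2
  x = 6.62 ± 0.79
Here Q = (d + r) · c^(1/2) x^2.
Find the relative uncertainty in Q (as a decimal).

Let u = d + r = 85.6. δu = √(δd² + δr²) = √(21.2 + 0.0400) = 4.60, so δu/u = 0.0538.
Q is then a monomial in u, c, x:
δQ/Q = √((δu/u)² + (½·δc/c)² + (2·δx/x)²) = √(0.00289 + 0.00198 + 0.0570) = 0.249

0.249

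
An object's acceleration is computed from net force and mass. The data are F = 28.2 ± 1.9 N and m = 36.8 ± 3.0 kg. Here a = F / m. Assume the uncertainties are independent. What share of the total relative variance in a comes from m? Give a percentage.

(δa/a)² = (1·δF/F)² + (-1·δm/m)²
  F term: (1×0.0674)² = 0.00454
  m term: (-1×0.0815)² = 0.00665
Total = 0.0112. Share from m = 0.00665/0.0112 = 0.594.

59.4%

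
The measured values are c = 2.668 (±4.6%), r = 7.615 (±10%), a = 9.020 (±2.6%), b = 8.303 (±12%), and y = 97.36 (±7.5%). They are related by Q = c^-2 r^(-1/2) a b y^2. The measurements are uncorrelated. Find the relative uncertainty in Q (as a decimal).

Products/powers → add relative errors in quadrature, weighted by exponent:
  (-2·δc/c)² = (-2×0.0460)² = 0.00846;  (−½·δr/r)² = (-0.5×0.100)² = 0.00250;  (1·δa/a)² = (1×0.0260)² = 0.000676;  (1·δb/b)² = (1×0.120)² = 0.0144;  (2·δy/y)² = (2×0.0750)² = 0.0225
δQ/Q = √(0.0485) = 0.220

0.220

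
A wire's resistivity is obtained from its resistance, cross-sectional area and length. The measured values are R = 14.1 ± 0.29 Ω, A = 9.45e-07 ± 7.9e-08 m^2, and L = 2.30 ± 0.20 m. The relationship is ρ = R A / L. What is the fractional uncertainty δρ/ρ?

0.122

Since ρ is a product/quotient, work with relative uncertainties:
  (1·δR/R)² = (1×0.0206)² = 0.000423;  (1·δA/A)² = (1×0.0836)² = 0.00699;  (-1·δL/L)² = (-1×0.0870)² = 0.00756
δρ/ρ = √(0.0150) = 0.122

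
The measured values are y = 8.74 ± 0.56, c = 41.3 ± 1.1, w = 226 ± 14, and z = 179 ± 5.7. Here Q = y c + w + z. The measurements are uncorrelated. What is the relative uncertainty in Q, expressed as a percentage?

3.82%

Let p = y·c = 361. δp/p = √((1·δy/y)² + (1·δc/c)²) = √(0.00411 + 0.000709) = 0.0694, so δp = 25.0.
Q = p + w + z: δQ = √(δp² + δw² + δz²) = √(627 + 196 + 32.5) = 29.3
Q = 766, so δQ/Q = 29.3/766 = 0.0382.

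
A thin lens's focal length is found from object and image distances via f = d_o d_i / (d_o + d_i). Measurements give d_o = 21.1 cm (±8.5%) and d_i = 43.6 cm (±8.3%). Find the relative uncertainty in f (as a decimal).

0.0634

∂f/∂d_o = (d_i/(d_o+d_i))² = 0.454;  ∂f/∂d_i = (d_o/(d_o+d_i))² = 0.106
δf = √((∂f/∂d_o · δd_o)² + (∂f/∂d_i · δd_i)²) = √(0.663 + 0.148) = 0.901 cm
f = 14.2 cm, so δf/f = 0.901/14.2 = 0.0634.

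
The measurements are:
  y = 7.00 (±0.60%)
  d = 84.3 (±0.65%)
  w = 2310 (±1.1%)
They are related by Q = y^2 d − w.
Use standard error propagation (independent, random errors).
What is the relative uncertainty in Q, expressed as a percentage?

Let p = y^2·d = 4130. δp/p = √((2·δy/y)² + (1·δd/d)²) = √(0.000144 + 4.23e-05) = 0.0136, so δp = 56.4.
Q = p − w: δQ = √(δp² + δw²) = √(3180 + 646) = 61.8
Q = 1820, so δQ/Q = 61.8/1820 = 0.0340.

3.40%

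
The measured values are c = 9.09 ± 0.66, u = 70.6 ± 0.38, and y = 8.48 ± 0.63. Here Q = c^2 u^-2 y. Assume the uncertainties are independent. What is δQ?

0.0230

Each factor contributes (exponent × relative error)² to (δQ/Q)²:
  (2·δc/c)² = (2×0.0726)² = 0.0211;  (-2·δu/u)² = (-2×0.00538)² = 0.000116;  (1·δy/y)² = (1×0.0743)² = 0.00552
δQ/Q = √(0.0267) = 0.163
Q = 0.141, so δQ = 0.163 × 0.141 = 0.0230.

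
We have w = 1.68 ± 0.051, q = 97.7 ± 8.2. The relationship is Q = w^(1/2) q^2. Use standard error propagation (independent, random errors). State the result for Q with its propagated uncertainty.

12400 ± 2090

Relative error in a monomial: (δQ/Q)² = Σ (nᵢ · δxᵢ/xᵢ)².
  (½·δw/w)² = (0.5×0.0304)² = 0.000230;  (2·δq/q)² = (2×0.0839)² = 0.0282
δQ/Q = √(0.0284) = 0.169
Q = 12400, so δQ = 0.169 × 12400 = 2090.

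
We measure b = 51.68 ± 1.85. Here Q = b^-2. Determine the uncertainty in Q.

2.68e-05

Since Q is a product/quotient, work with relative uncertainties:
  (-2·δb/b)² = (-2×0.0358)² = 0.00513
δQ/Q = √(0.00513) = 0.0716
Q = 0.0003744, so δQ = 0.0716 × 0.0003744 = 2.68e-05.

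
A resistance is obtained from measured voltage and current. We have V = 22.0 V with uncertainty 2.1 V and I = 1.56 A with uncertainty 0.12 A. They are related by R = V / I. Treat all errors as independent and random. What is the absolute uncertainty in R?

Relative error in a monomial: (δR/R)² = Σ (nᵢ · δxᵢ/xᵢ)².
  (1·δV/V)² = (1×0.0955)² = 0.00911;  (-1·δI/I)² = (-1×0.0769)² = 0.00592
δR/R = √(0.0150) = 0.123
R = 14.1 Ω, so δR = 0.123 × 14.1 = 1.73 Ω.

1.73 Ω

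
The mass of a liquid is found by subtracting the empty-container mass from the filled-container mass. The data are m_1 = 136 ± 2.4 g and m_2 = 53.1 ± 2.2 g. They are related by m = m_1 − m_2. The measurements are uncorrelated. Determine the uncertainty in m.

3.26 g

m is a linear combination, so absolute uncertainties add in quadrature:
  (δm_1)² = 5.76;  (δm_2)² = 4.84
δm = √(10.6) = 3.26 g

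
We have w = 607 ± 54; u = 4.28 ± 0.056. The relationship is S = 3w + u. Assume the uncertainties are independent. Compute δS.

162

Sums and differences: (δS)² = Σ (cᵢ δxᵢ)².
  (3·δw)² = 26200;  (δu)² = 0.00314
δS = √(26200) = 162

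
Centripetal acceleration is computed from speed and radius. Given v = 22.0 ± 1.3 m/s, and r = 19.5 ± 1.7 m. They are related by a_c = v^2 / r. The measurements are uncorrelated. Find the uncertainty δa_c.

3.65 m/s^2

Since a_c is a product/quotient, work with relative uncertainties:
  (2·δv/v)² = (2×0.0591)² = 0.0140;  (-1·δr/r)² = (-1×0.0872)² = 0.00760
δa_c/a_c = √(0.0216) = 0.147
a_c = 24.8 m/s^2, so δa_c = 0.147 × 24.8 = 3.65 m/s^2.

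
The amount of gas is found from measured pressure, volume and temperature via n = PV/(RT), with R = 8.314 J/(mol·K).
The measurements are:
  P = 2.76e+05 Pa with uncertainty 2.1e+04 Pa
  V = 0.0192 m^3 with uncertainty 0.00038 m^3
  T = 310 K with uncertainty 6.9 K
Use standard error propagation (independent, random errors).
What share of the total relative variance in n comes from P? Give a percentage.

(δn/n)² = (1·δP/P)² + (1·δV/V)² + (-1·δT/T)²
  P term: (1×0.0761)² = 0.00579
  V term: (1×0.0198)² = 0.000392
  T term: (-1×0.0223)² = 0.000495
Total = 0.00668. Share from P = 0.00579/0.00668 = 0.867.

86.7%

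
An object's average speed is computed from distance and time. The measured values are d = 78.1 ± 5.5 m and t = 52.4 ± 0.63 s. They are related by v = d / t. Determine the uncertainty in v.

For a monomial v ∝ d, t^-1, fractional errors add in quadrature:
  (1·δd/d)² = (1×0.0704)² = 0.00496;  (-1·δt/t)² = (-1×0.0120)² = 0.000145
δv/v = √(0.00510) = 0.0714
v = 1.49 m/s, so δv = 0.0714 × 1.49 = 0.106 m/s.

0.106 m/s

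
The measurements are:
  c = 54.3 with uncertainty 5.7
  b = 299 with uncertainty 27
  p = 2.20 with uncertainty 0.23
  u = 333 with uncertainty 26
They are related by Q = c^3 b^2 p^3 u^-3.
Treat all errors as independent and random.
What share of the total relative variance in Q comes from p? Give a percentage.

(δQ/Q)² = (3·δc/c)² + (2·δb/b)² + (3·δp/p)² + (-3·δu/u)²
  c term: (3×0.105)² = 0.0992
  b term: (2×0.0903)² = 0.0326
  p term: (3×0.105)² = 0.0984
  u term: (-3×0.0781)² = 0.0549
Total = 0.285. Share from p = 0.0984/0.285 = 0.345.

34.5%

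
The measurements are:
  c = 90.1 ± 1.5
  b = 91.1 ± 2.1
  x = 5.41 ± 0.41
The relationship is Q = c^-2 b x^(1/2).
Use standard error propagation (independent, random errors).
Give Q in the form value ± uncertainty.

Products/powers → add relative errors in quadrature, weighted by exponent:
  (-2·δc/c)² = (-2×0.0166)² = 0.00111;  (1·δb/b)² = (1×0.0231)² = 0.000531;  (½·δx/x)² = (0.5×0.0758)² = 0.00144
δQ/Q = √(0.00308) = 0.0555
Q = 0.0261, so δQ = 0.0555 × 0.0261 = 0.00145.

0.0261 ± 0.00145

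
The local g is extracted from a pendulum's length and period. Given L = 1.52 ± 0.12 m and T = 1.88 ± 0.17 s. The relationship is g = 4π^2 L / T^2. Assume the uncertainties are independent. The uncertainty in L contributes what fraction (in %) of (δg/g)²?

(δg/g)² = (1·δL/L)² + (-2·δT/T)²
  L term: (1×0.0789)² = 0.00623
  T term: (-2×0.0904)² = 0.0327
Total = 0.0389. Share from L = 0.00623/0.0389 = 0.160.

16.0%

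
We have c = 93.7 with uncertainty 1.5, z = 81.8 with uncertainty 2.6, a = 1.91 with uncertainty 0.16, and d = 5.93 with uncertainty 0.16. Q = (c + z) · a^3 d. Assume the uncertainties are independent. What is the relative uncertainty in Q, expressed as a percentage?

25.3%

Let u = c + z = 176. δu = √(δc² + δz²) = √(2.25 + 6.76) = 3.00, so δu/u = 0.0171.
Q is then a monomial in u, a, d:
δQ/Q = √((δu/u)² + (3·δa/a)² + (1·δd/d)²) = √(0.000293 + 0.0632 + 0.000728) = 0.253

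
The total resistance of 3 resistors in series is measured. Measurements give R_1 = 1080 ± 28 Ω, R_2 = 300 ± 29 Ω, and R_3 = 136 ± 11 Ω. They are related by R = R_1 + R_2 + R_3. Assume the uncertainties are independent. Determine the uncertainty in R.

41.8 Ω

For a sum/difference, combine absolute errors in quadrature:
  (δR_1)² = 784;  (δR_2)² = 841;  (δR_3)² = 121
δR = √(1750) = 41.8 Ω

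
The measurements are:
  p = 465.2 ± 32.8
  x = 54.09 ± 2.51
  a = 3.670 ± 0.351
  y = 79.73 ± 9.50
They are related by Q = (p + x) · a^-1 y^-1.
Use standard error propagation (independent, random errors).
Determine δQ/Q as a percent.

16.5%

Let u = p + x = 519.3. δu = √(δp² + δx²) = √(1080 + 6.30) = 32.9, so δu/u = 0.0633.
Q is then a monomial in u, a, y:
δQ/Q = √((δu/u)² + (-1·δa/a)² + (-1·δy/y)²) = √(0.00401 + 0.00915 + 0.0142) = 0.165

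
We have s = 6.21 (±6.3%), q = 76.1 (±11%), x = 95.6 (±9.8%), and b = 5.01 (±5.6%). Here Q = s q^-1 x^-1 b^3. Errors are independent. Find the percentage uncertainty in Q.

Products/powers → add relative errors in quadrature, weighted by exponent:
  (1·δs/s)² = (1×0.0630)² = 0.00397;  (-1·δq/q)² = (-1×0.110)² = 0.0121;  (-1·δx/x)² = (-1×0.0980)² = 0.00960;  (3·δb/b)² = (3×0.0560)² = 0.0282
δQ/Q = √(0.0539) = 0.232

23.2%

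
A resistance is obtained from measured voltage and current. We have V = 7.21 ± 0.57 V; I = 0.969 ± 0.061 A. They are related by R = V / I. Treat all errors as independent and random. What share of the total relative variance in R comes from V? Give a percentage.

61.2%

(δR/R)² = (1·δV/V)² + (-1·δI/I)²
  V term: (1×0.0791)² = 0.00625
  I term: (-1×0.0630)² = 0.00396
Total = 0.0102. Share from V = 0.00625/0.0102 = 0.612.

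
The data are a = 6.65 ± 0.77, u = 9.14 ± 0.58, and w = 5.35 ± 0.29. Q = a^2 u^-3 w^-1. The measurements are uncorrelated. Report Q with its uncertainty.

For a monomial Q ∝ a^2, u^-3, w^-1, fractional errors add in quadrature:
  (2·δa/a)² = (2×0.116)² = 0.0536;  (-3·δu/u)² = (-3×0.0635)² = 0.0362;  (-1·δw/w)² = (-1×0.0542)² = 0.00294
δQ/Q = √(0.0928) = 0.305
Q = 0.0108, so δQ = 0.305 × 0.0108 = 0.00330.

0.0108 ± 0.00330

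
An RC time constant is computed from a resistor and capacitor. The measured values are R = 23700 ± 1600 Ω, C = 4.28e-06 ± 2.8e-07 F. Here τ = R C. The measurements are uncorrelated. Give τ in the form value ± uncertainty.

For a monomial τ ∝ R, C, fractional errors add in quadrature:
  (1·δR/R)² = (1×0.0675)² = 0.00456;  (1·δC/C)² = (1×0.0654)² = 0.00428
δτ/τ = √(0.00884) = 0.0940
τ = 0.101 s, so δτ = 0.0940 × 0.101 = 0.00954 s.

0.101 ± 0.00954 s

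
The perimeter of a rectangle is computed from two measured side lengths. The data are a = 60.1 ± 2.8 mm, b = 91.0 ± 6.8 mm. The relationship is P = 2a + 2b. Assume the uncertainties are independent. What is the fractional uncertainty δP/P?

Sums and differences: (δP)² = Σ (cᵢ δxᵢ)².
  (2·δa)² = 31.4;  (2·δb)² = 185
δP = √(216) = 14.7 mm
P = 302 mm, so δP/P = 14.7/302 = 0.0487.

0.0487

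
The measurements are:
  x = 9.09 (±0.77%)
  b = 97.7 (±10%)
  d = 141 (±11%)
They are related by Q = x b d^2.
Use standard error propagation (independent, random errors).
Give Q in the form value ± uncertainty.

(1.77 ± 0.427) × 10^7

Q is a product of powers, so relative uncertainties combine in quadrature:
  (1·δx/x)² = (1×0.00770)² = 5.93e-05;  (1·δb/b)² = (1×0.100)² = 0.0100;  (2·δd/d)² = (2×0.110)² = 0.0484
δQ/Q = √(0.0585) = 0.242
Q = 1.77e+07, so δQ = 0.242 × 1.77e+07 = 4.27e+06.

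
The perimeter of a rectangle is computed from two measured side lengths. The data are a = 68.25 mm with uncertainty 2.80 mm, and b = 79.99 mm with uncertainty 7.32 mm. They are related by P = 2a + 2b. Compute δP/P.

Absolute uncertainties add in quadrature for a linear combination:
  (2·δa)² = 31.4;  (2·δb)² = 214
δP = √(246) = 15.7 mm
P = 296.5 mm, so δP/P = 15.7/296.5 = 0.0529.

0.0529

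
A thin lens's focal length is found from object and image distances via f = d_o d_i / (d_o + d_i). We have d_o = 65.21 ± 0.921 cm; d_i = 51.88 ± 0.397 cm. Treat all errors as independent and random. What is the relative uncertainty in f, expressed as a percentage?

0.757%

∂f/∂d_o = (d_i/(d_o+d_i))² = 0.196;  ∂f/∂d_i = (d_o/(d_o+d_i))² = 0.310
δf = √((∂f/∂d_o · δd_o)² + (∂f/∂d_i · δd_i)²) = √(0.0327 + 0.0152) = 0.219 cm
f = 28.89 cm, so δf/f = 0.219/28.89 = 0.00757.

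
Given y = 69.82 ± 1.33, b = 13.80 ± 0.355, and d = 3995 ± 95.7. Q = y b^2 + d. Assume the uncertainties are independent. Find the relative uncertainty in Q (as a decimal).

0.0425

Let p = y·b^2 = 13300. δp/p = √((1·δy/y)² + (2·δb/b)²) = √(0.000363 + 0.00265) = 0.0549, so δp = 729.
Q = p + d: δQ = √(δp² + δd²) = √(5.32e+05 + 9160) = 736
Q = 17290, so δQ/Q = 736/17290 = 0.0425.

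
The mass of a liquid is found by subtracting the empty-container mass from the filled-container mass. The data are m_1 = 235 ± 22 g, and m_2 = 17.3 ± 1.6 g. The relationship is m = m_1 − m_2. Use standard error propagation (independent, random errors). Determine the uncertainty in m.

m is a linear combination, so absolute uncertainties add in quadrature:
  (δm_1)² = 484;  (δm_2)² = 2.56
δm = √(487) = 22.1 g

22.1 g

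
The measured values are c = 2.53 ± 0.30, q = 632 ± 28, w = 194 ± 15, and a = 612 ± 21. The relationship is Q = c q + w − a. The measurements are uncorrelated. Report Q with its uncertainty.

Let p = c·q = 1600. δp/p = √((1·δc/c)² + (1·δq/q)²) = √(0.0141 + 0.00196) = 0.127, so δp = 202.
Q = p + w − a: δQ = √(δp² + δw² + δa²) = √(41000 + 225 + 441) = 204
Q = 1180.

1180 ± 204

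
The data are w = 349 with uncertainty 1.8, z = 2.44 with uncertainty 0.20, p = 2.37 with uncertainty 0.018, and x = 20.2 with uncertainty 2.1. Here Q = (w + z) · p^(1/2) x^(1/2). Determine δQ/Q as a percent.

Let u = w + z = 351. δu = √(δw² + δz²) = √(3.24 + 0.0400) = 1.81, so δu/u = 0.00515.
Q is then a monomial in u, p, x:
δQ/Q = √((δu/u)² + (½·δp/p)² + (½·δx/x)²) = √(2.66e-05 + 1.44e-05 + 0.00270) = 0.0524

5.24%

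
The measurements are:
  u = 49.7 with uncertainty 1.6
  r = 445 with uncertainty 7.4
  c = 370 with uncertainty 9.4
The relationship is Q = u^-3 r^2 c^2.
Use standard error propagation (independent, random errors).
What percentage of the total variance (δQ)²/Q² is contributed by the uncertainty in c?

(δQ/Q)² = (-3·δu/u)² + (2·δr/r)² + (2·δc/c)²
  u term: (-3×0.0322)² = 0.00933
  r term: (2×0.0166)² = 0.00111
  c term: (2×0.0254)² = 0.00258
Total = 0.0130. Share from c = 0.00258/0.0130 = 0.198.

19.8%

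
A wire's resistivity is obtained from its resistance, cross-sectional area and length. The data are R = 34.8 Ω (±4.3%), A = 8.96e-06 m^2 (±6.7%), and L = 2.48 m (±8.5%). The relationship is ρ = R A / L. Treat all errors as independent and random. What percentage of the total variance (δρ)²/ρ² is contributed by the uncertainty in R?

(δρ/ρ)² = (1·δR/R)² + (1·δA/A)² + (-1·δL/L)²
  R term: (1×0.0430)² = 0.00185
  A term: (1×0.0670)² = 0.00449
  L term: (-1×0.0850)² = 0.00723
Total = 0.0136. Share from R = 0.00185/0.0136 = 0.136.

13.6%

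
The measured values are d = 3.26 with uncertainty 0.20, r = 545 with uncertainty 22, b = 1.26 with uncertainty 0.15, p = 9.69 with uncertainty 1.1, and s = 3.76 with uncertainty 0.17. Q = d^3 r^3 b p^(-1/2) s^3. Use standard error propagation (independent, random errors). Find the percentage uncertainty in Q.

Each factor contributes (exponent × relative error)² to (δQ/Q)²:
  (3·δd/d)² = (3×0.0613)² = 0.0339;  (3·δr/r)² = (3×0.0404)² = 0.0147;  (1·δb/b)² = (1×0.119)² = 0.0142;  (−½·δp/p)² = (-0.5×0.114)² = 0.00322;  (3·δs/s)² = (3×0.0452)² = 0.0184
δQ/Q = √(0.0843) = 0.290

29.0%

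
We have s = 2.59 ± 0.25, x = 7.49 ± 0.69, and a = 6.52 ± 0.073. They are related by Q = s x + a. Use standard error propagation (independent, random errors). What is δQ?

2.59

Let p = s·x = 19.4. δp/p = √((1·δs/s)² + (1·δx/x)²) = √(0.00932 + 0.00849) = 0.133, so δp = 2.59.
Q = p + a: δQ = √(δp² + δa²) = √(6.70 + 0.00533) = 2.59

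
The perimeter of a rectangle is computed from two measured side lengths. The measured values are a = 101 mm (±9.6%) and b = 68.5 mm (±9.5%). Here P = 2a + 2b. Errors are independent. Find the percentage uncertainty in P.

6.89%

Each term contributes (cᵢ δxᵢ)² to (δP)²:
  (2·δa)² = 376;  (2·δb)² = 169
δP = √(545) = 23.4 mm
P = 339 mm, so δP/P = 23.4/339 = 0.0689.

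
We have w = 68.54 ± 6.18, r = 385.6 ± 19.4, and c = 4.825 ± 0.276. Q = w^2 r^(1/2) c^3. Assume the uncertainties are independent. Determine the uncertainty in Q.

2.59e+06

Each factor contributes (exponent × relative error)² to (δQ/Q)²:
  (2·δw/w)² = (2×0.0902)² = 0.0325;  (½·δr/r)² = (0.5×0.0503)² = 0.000633;  (3·δc/c)² = (3×0.0572)² = 0.0294
δQ/Q = √(0.0626) = 0.250
Q = 1.036e+07, so δQ = 0.250 × 1.036e+07 = 2.59e+06.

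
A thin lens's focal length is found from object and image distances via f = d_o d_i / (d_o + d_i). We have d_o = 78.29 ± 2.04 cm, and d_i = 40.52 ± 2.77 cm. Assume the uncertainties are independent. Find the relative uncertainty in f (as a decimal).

0.0459

∂f/∂d_o = (d_i/(d_o+d_i))² = 0.116;  ∂f/∂d_i = (d_o/(d_o+d_i))² = 0.434
δf = √((∂f/∂d_o · δd_o)² + (∂f/∂d_i · δd_i)²) = √(0.0563 + 1.45) = 1.23 cm
f = 26.70 cm, so δf/f = 1.23/26.70 = 0.0459.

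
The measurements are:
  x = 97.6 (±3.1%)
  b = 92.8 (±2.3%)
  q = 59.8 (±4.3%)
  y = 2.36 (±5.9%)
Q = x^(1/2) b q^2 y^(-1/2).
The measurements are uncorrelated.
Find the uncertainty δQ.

2.03e+05

Since Q is a product/quotient, work with relative uncertainties:
  (½·δx/x)² = (0.5×0.0310)² = 0.000240;  (1·δb/b)² = (1×0.0230)² = 0.000529;  (2·δq/q)² = (2×0.0430)² = 0.00740;  (−½·δy/y)² = (-0.5×0.0590)² = 0.000870
δQ/Q = √(0.00904) = 0.0951
Q = 2.13e+06, so δQ = 0.0951 × 2.13e+06 = 2.03e+05.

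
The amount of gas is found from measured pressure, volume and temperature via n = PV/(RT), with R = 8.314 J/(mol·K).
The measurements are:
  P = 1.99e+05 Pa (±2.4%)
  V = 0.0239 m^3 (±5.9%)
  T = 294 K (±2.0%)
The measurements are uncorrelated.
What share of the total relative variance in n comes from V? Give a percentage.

(δn/n)² = (1·δP/P)² + (1·δV/V)² + (-1·δT/T)²
  P term: (1×0.0240)² = 0.000576
  V term: (1×0.0590)² = 0.00348
  T term: (-1×0.0200)² = 0.000400
Total = 0.00446. Share from V = 0.00348/0.00446 = 0.781.

78.1%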